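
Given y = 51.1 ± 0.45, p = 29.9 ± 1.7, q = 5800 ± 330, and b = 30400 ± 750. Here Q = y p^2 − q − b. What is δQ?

Let w = y·p^2 = 45700. δw/w = √((1·δy/y)² + (2·δp/p)²) = √(7.76e-05 + 0.0129) = 0.114, so δw = 5210.
Q = w − q − b: δQ = √(δw² + δq² + δb²) = √(2.71e+07 + 1.09e+05 + 5.62e+05) = 5270

5270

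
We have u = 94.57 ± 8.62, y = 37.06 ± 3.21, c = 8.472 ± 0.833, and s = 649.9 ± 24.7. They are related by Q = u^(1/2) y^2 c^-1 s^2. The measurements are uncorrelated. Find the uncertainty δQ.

Products/powers → add relative errors in quadrature, weighted by exponent:
  (½·δu/u)² = (0.5×0.0911)² = 0.00208;  (2·δy/y)² = (2×0.0866)² = 0.0300;  (-1·δc/c)² = (-1×0.0983)² = 0.00967;  (2·δs/s)² = (2×0.0380)² = 0.00578
δQ/Q = √(0.0475) = 0.218
Q = 6.659e+08, so δQ = 0.218 × 6.659e+08 = 1.45e+08.

1.45e+08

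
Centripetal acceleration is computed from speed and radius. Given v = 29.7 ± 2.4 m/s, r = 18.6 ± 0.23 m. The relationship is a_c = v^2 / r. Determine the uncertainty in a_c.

Since a_c is a product/quotient, work with relative uncertainties:
  (2·δv/v)² = (2×0.0808)² = 0.0261;  (-1·δr/r)² = (-1×0.0124)² = 0.000153
δa_c/a_c = √(0.0263) = 0.162
a_c = 47.4 m/s^2, so δa_c = 0.162 × 47.4 = 7.69 m/s^2.

7.69 m/s^2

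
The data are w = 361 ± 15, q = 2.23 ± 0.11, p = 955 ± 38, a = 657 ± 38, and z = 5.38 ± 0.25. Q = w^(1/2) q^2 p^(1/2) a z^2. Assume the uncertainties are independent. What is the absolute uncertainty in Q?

8.34e+06

Q is a product of powers, so relative uncertainties combine in quadrature:
  (½·δw/w)² = (0.5×0.0416)² = 0.000432;  (2·δq/q)² = (2×0.0493)² = 0.00973;  (½·δp/p)² = (0.5×0.0398)² = 0.000396;  (1·δa/a)² = (1×0.0578)² = 0.00335;  (2·δz/z)² = (2×0.0465)² = 0.00864
δQ/Q = √(0.0225) = 0.150
Q = 5.55e+07, so δQ = 0.150 × 5.55e+07 = 8.34e+06.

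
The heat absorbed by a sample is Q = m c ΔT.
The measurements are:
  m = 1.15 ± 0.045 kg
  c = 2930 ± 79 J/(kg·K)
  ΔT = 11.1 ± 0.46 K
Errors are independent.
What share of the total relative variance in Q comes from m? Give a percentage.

38.5%

(δQ/Q)² = (1·δm/m)² + (1·δc/c)² + (1·δΔT/ΔT)²
  m term: (1×0.0391)² = 0.00153
  c term: (1×0.0270)² = 0.000727
  ΔT term: (1×0.0414)² = 0.00172
Total = 0.00398. Share from m = 0.00153/0.00398 = 0.385.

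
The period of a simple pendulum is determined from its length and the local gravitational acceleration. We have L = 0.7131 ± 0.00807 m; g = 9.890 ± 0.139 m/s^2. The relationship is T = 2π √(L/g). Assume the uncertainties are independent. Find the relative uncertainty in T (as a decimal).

Products/powers → add relative errors in quadrature, weighted by exponent:
  (½·δL/L)² = (0.5×0.0113)² = 3.2e-05;  (−½·δg/g)² = (-0.5×0.0141)² = 4.94e-05
δT/T = √(8.14e-05) = 0.00902

0.00902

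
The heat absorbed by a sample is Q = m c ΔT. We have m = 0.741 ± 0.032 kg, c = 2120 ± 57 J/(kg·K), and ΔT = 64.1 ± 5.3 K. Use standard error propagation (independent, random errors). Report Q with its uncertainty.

(1.01 ± 0.0978) × 10^5 J

Since Q is a product/quotient, work with relative uncertainties:
  (1·δm/m)² = (1×0.0432)² = 0.00186;  (1·δc/c)² = (1×0.0269)² = 0.000723;  (1·δΔT/ΔT)² = (1×0.0827)² = 0.00684
δQ/Q = √(0.00942) = 0.0971
Q = 1.01e+05 J, so δQ = 0.0971 × 1.01e+05 = 9780 J.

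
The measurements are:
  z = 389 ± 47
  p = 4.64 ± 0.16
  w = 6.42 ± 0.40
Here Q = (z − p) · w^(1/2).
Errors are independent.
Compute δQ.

123

Let u = z − p = 384. δu = √(δz² + δp²) = √(2210 + 0.0256) = 47.0, so δu/u = 0.122.
Q is then a monomial in u, w:
δQ/Q = √((δu/u)² + (½·δw/w)²) = √(0.0150 + 0.000970) = 0.126
Q = 974, so δQ = 0.126 × 974 = 123.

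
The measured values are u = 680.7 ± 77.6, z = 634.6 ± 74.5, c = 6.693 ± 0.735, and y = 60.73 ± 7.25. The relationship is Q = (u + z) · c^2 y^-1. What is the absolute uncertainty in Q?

255

Let w = u + z = 1315. δw = √(δu² + δz²) = √(6020 + 5550) = 108, so δw/w = 0.0818.
Q is then a monomial in w, c, y:
δQ/Q = √((δw/w)² + (2·δc/c)² + (-1·δy/y)²) = √(0.00669 + 0.0482 + 0.0143) = 0.263
Q = 970.2, so δQ = 0.263 × 970.2 = 255.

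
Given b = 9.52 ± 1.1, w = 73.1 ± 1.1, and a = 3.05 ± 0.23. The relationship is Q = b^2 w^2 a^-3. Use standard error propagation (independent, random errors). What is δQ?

5540

For a monomial Q ∝ b^2, w^2, a^-3, fractional errors add in quadrature:
  (2·δb/b)² = (2×0.116)² = 0.0534;  (2·δw/w)² = (2×0.0150)² = 0.000906;  (-3·δa/a)² = (-3×0.0754)² = 0.0512
δQ/Q = √(0.105) = 0.325
Q = 17100, so δQ = 0.325 × 17100 = 5540.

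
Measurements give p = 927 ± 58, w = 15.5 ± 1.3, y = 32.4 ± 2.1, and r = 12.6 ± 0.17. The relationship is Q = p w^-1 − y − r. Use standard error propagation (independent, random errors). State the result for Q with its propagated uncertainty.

Let h = p·w^-1 = 59.8. δh/h = √((1·δp/p)² + (-1·δw/w)²) = √(0.00391 + 0.00703) = 0.105, so δh = 6.26.
Q = h − y − r: δQ = √(δh² + δy² + δr²) = √(39.2 + 4.41 + 0.0289) = 6.60
Q = 14.8.

14.8 ± 6.60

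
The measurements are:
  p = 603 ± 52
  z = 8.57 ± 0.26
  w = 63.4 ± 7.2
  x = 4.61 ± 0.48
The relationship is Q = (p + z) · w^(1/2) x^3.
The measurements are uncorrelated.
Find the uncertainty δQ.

Let u = p + z = 612. δu = √(δp² + δz²) = √(2700 + 0.0676) = 52.0, so δu/u = 0.0850.
Q is then a monomial in u, w, x:
δQ/Q = √((δu/u)² + (½·δw/w)² + (3·δx/x)²) = √(0.00723 + 0.00322 + 0.0976) = 0.329
Q = 4.77e+05, so δQ = 0.329 × 4.77e+05 = 1.57e+05.

1.57e+05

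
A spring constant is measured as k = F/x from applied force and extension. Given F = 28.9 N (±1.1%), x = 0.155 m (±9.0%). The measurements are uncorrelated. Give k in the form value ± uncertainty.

Each factor contributes (exponent × relative error)² to (δk/k)²:
  (1·δF/F)² = (1×0.0110)² = 0.000121;  (-1·δx/x)² = (-1×0.0900)² = 0.00810
δk/k = √(0.00822) = 0.0907
k = 186 N/m, so δk = 0.0907 × 186 = 16.9 N/m.

186 ± 16.9 N/m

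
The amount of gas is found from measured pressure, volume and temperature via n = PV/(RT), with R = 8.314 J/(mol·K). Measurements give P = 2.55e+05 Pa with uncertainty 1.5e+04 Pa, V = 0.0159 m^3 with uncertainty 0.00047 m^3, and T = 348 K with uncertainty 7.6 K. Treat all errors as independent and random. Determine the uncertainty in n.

0.0972 mol

Relative error in a monomial: (δn/n)² = Σ (nᵢ · δxᵢ/xᵢ)².
  (1·δP/P)² = (1×0.0588)² = 0.00346;  (1·δV/V)² = (1×0.0296)² = 0.000874;  (-1·δT/T)² = (-1×0.0218)² = 0.000477
δn/n = √(0.00481) = 0.0694
n = 1.40 mol, so δn = 0.0694 × 1.40 = 0.0972 mol.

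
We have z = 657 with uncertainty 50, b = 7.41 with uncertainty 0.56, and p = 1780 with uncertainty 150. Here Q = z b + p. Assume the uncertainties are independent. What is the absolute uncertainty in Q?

543

Let w = z·b = 4870. δw/w = √((1·δz/z)² + (1·δb/b)²) = √(0.00579 + 0.00571) = 0.107, so δw = 522.
Q = w + p: δQ = √(δw² + δp²) = √(2.73e+05 + 22500) = 543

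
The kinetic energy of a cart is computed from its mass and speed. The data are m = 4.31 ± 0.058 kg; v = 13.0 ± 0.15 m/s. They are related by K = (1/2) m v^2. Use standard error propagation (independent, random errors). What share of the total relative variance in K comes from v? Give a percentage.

(δK/K)² = (1·δm/m)² + (2·δv/v)²
  m term: (1×0.0135)² = 0.000181
  v term: (2×0.0115)² = 0.000533
Total = 0.000714. Share from v = 0.000533/0.000714 = 0.746.

74.6%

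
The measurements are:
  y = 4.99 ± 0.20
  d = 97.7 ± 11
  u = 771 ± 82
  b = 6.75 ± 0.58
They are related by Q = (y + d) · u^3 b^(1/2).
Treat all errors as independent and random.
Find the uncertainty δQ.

Let w = y + d = 103. δw = √(δy² + δd²) = √(0.0400 + 121) = 11.0, so δw/w = 0.107.
Q is then a monomial in w, u, b:
δQ/Q = √((δw/w)² + (3·δu/u)² + (½·δb/b)²) = √(0.0115 + 0.102 + 0.00185) = 0.339
Q = 1.22e+11, so δQ = 0.339 × 1.22e+11 = 4.15e+10.

4.15e+10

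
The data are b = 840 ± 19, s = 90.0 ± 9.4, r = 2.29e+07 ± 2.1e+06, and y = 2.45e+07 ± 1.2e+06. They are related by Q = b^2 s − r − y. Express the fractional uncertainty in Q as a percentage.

Let p = b^2·s = 6.35e+07. δp/p = √((2·δb/b)² + (1·δs/s)²) = √(0.00205 + 0.0109) = 0.114, so δp = 7.23e+06.
Q = p − r − y: δQ = √(δp² + δr² + δy²) = √(5.22e+13 + 4.41e+12 + 1.44e+12) = 7.62e+06
Q = 1.61e+07, so δQ/Q = 7.62e+06/1.61e+07 = 0.473.

47.3%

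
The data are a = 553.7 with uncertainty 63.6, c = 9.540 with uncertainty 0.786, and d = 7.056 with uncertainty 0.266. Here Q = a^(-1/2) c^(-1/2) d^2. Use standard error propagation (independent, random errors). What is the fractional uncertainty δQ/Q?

0.103

Q is a product of powers, so relative uncertainties combine in quadrature:
  (−½·δa/a)² = (-0.5×0.115)² = 0.00330;  (−½·δc/c)² = (-0.5×0.0824)² = 0.00170;  (2·δd/d)² = (2×0.0377)² = 0.00568
δQ/Q = √(0.0107) = 0.103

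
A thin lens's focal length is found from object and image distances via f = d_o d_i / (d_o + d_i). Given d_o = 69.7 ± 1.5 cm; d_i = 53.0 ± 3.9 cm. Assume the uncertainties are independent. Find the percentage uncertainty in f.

4.28%

∂f/∂d_o = (d_i/(d_o+d_i))² = 0.187;  ∂f/∂d_i = (d_o/(d_o+d_i))² = 0.323
δf = √((∂f/∂d_o · δd_o)² + (∂f/∂d_i · δd_i)²) = √(0.0783 + 1.58) = 1.29 cm
f = 30.1 cm, so δf/f = 1.29/30.1 = 0.0428.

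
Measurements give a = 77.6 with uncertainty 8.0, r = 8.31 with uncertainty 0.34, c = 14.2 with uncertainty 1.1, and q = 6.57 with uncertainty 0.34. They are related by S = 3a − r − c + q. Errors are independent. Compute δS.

24.0

Each term contributes (cᵢ δxᵢ)² to (δS)²:
  (3·δa)² = 576;  (δr)² = 0.116;  (δc)² = 1.21;  (δq)² = 0.116
δS = √(577) = 24.0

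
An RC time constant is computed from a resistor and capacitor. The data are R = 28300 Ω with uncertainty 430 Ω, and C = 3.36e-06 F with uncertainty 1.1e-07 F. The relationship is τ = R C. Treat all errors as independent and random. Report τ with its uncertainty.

Each factor contributes (exponent × relative error)² to (δτ/τ)²:
  (1·δR/R)² = (1×0.0152)² = 0.000231;  (1·δC/C)² = (1×0.0327)² = 0.00107
δτ/τ = √(0.00130) = 0.0361
τ = 0.0951 s, so δτ = 0.0361 × 0.0951 = 0.00343 s.

0.0951 ± 0.00343 s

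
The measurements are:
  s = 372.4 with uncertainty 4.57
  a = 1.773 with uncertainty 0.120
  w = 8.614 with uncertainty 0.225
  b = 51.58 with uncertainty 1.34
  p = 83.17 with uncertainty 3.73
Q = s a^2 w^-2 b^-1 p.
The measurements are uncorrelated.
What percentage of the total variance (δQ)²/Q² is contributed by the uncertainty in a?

76.7%

(δQ/Q)² = (1·δs/s)² + (2·δa/a)² + (-2·δw/w)² + (-1·δb/b)² + (1·δp/p)²
  s term: (1×0.0123)² = 0.000151
  a term: (2×0.0677)² = 0.0183
  w term: (-2×0.0261)² = 0.00273
  b term: (-1×0.0260)² = 0.000675
  p term: (1×0.0448)² = 0.00201
Total = 0.0239. Share from a = 0.0183/0.0239 = 0.767.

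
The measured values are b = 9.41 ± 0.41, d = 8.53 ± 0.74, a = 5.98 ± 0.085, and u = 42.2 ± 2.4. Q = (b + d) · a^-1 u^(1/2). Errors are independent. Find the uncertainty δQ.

1.11

Let w = b + d = 17.9. δw = √(δb² + δd²) = √(0.168 + 0.548) = 0.846, so δw/w = 0.0472.
Q is then a monomial in w, a, u:
δQ/Q = √((δw/w)² + (-1·δa/a)² + (½·δu/u)²) = √(0.00222 + 0.000202 + 0.000809) = 0.0569
Q = 19.5, so δQ = 0.0569 × 19.5 = 1.11.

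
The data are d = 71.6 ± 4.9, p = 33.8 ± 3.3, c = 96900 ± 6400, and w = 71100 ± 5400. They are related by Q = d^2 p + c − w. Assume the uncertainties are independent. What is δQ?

30300

Let h = d^2·p = 1.73e+05. δh/h = √((2·δd/d)² + (1·δp/p)²) = √(0.0187 + 0.00953) = 0.168, so δh = 29100.
Q = h + c − w: δQ = √(δh² + δc² + δw²) = √(8.49e+08 + 4.1e+07 + 2.92e+07) = 30300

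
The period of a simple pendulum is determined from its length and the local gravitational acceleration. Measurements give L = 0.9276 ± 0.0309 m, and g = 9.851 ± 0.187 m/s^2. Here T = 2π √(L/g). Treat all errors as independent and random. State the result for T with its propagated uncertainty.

1.928 ± 0.0370 s

Each factor contributes (exponent × relative error)² to (δT/T)²:
  (½·δL/L)² = (0.5×0.0333)² = 0.000277;  (−½·δg/g)² = (-0.5×0.0190)² = 9.01e-05
δT/T = √(0.000368) = 0.0192
T = 1.928 s, so δT = 0.0192 × 1.928 = 0.0370 s.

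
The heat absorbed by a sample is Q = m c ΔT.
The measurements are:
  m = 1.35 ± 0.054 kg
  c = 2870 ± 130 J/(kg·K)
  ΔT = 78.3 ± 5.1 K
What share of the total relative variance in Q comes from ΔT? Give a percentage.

(δQ/Q)² = (1·δm/m)² + (1·δc/c)² + (1·δΔT/ΔT)²
  m term: (1×0.0400)² = 0.00160
  c term: (1×0.0453)² = 0.00205
  ΔT term: (1×0.0651)² = 0.00424
Total = 0.00789. Share from ΔT = 0.00424/0.00789 = 0.537.

53.7%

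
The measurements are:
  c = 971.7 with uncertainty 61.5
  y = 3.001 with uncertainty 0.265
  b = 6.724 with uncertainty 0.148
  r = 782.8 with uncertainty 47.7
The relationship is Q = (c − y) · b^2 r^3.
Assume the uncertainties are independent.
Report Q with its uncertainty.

Let u = c − y = 968.7. δu = √(δc² + δy²) = √(3780 + 0.0702) = 61.5, so δu/u = 0.0635.
Q is then a monomial in u, b, r:
δQ/Q = √((δu/u)² + (2·δb/b)² + (3·δr/r)²) = √(0.00403 + 0.00194 + 0.0334) = 0.198
Q = 2.101e+13, so δQ = 0.198 × 2.101e+13 = 4.17e+12.

(2.101 ± 0.417) × 10^13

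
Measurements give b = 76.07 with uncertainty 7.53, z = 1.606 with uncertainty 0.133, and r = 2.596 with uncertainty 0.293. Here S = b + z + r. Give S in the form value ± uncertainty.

S is a linear combination, so absolute uncertainties add in quadrature:
  (δb)² = 56.7;  (δz)² = 0.0177;  (δr)² = 0.0858
δS = √(56.8) = 7.54
S = 80.27.

80.27 ± 7.54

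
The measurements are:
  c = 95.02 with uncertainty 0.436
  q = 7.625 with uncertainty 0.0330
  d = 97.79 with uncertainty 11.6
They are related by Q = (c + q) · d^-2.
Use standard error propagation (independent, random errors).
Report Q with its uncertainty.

Let u = c + q = 102.6. δu = √(δc² + δq²) = √(0.190 + 0.00109) = 0.437, so δu/u = 0.00426.
Q is then a monomial in u, d:
δQ/Q = √((δu/u)² + (-2·δd/d)²) = √(1.81e-05 + 0.0563) = 0.237
Q = 0.01073, so δQ = 0.237 × 0.01073 = 0.00255.

0.01073 ± 0.00255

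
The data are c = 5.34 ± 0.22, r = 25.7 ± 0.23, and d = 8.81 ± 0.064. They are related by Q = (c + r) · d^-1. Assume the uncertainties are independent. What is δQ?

Let u = c + r = 31.0. δu = √(δc² + δr²) = √(0.0484 + 0.0529) = 0.318, so δu/u = 0.0103.
Q is then a monomial in u, d:
δQ/Q = √((δu/u)² + (-1·δd/d)²) = √(0.000105 + 5.28e-05) = 0.0126
Q = 3.52, so δQ = 0.0126 × 3.52 = 0.0443.

0.0443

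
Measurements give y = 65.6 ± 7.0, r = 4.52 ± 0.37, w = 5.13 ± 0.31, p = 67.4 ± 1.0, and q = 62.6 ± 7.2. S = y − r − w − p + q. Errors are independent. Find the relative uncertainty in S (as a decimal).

Sums and differences: (δS)² = Σ (cᵢ δxᵢ)².
  (δy)² = 49.0;  (δr)² = 0.137;  (δw)² = 0.0961;  (δp)² = 1.00;  (δq)² = 51.8
δS = √(102) = 10.1
S = 51.1, so δS/S = 10.1/51.1 = 0.198.

0.198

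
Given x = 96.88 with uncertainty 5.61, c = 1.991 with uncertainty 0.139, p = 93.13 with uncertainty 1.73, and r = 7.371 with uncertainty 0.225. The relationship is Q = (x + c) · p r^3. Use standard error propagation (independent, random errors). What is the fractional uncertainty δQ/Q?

Let u = x + c = 98.87. δu = √(δx² + δc²) = √(31.5 + 0.0193) = 5.61, so δu/u = 0.0568.
Q is then a monomial in u, p, r:
δQ/Q = √((δu/u)² + (1·δp/p)² + (3·δr/r)²) = √(0.00322 + 0.000345 + 0.00839) = 0.109

0.109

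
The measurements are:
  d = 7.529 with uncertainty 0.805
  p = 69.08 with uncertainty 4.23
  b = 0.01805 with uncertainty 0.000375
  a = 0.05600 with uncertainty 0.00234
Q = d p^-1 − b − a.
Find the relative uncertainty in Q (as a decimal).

0.390

Let w = d·p^-1 = 0.1090. δw/w = √((1·δd/d)² + (-1·δp/p)²) = √(0.0114 + 0.00375) = 0.123, so δw = 0.0134.
Q = w − b − a: δQ = √(δw² + δb² + δa²) = √(0.000180 + 1.41e-07 + 5.48e-06) = 0.0136
Q = 0.03494, so δQ/Q = 0.0136/0.03494 = 0.390.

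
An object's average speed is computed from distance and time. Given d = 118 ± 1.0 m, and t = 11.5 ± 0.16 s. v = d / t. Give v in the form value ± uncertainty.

10.3 ± 0.167 m/s

Each factor contributes (exponent × relative error)² to (δv/v)²:
  (1·δd/d)² = (1×0.00847)² = 7.18e-05;  (-1·δt/t)² = (-1×0.0139)² = 0.000194
δv/v = √(0.000265) = 0.0163
v = 10.3 m/s, so δv = 0.0163 × 10.3 = 0.167 m/s.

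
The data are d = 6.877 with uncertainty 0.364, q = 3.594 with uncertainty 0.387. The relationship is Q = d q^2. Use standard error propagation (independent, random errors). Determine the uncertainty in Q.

19.7

Q is a product of powers, so relative uncertainties combine in quadrature:
  (1·δd/d)² = (1×0.0529)² = 0.00280;  (2·δq/q)² = (2×0.108)² = 0.0464
δQ/Q = √(0.0492) = 0.222
Q = 88.83, so δQ = 0.222 × 88.83 = 19.7.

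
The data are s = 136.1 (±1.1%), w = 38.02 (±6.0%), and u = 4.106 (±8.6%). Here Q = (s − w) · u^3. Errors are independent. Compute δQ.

1760

Let h = s − w = 98.08. δh = √(δs² + δw²) = √(2.24 + 5.20) = 2.73, so δh/h = 0.0278.
Q is then a monomial in h, u:
δQ/Q = √((δh/h)² + (3·δu/u)²) = √(0.000774 + 0.0666) = 0.259
Q = 6789, so δQ = 0.259 × 6789 = 1760.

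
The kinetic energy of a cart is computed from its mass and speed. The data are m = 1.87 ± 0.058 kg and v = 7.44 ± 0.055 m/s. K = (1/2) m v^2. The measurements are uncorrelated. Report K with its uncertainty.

Products/powers → add relative errors in quadrature, weighted by exponent:
  (1·δm/m)² = (1×0.0310)² = 0.000962;  (2·δv/v)² = (2×0.00739)² = 0.000219
δK/K = √(0.00118) = 0.0344
K = 51.8 J, so δK = 0.0344 × 51.8 = 1.78 J.

51.8 ± 1.78 J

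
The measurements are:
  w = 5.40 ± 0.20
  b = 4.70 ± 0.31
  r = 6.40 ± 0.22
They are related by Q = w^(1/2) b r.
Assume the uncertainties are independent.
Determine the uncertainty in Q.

For a monomial Q ∝ w^(1/2), b, r, fractional errors add in quadrature:
  (½·δw/w)² = (0.5×0.0370)² = 0.000343;  (1·δb/b)² = (1×0.0660)² = 0.00435;  (1·δr/r)² = (1×0.0344)² = 0.00118
δQ/Q = √(0.00587) = 0.0766
Q = 69.9, so δQ = 0.0766 × 69.9 = 5.36.

5.36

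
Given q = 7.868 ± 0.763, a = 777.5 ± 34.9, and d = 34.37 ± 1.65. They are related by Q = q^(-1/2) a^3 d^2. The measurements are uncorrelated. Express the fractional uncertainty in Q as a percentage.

17.2%

Relative error in a monomial: (δQ/Q)² = Σ (nᵢ · δxᵢ/xᵢ)².
  (−½·δq/q)² = (-0.5×0.0970)² = 0.00235;  (3·δa/a)² = (3×0.0449)² = 0.0181;  (2·δd/d)² = (2×0.0480)² = 0.00922
δQ/Q = √(0.0297) = 0.172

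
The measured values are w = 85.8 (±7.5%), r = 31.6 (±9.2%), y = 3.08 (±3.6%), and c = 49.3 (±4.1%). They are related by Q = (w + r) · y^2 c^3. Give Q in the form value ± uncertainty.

(1.33 ± 0.206) × 10^8

Let u = w + r = 117. δu = √(δw² + δr²) = √(41.4 + 8.45) = 7.06, so δu/u = 0.0601.
Q is then a monomial in u, y, c:
δQ/Q = √((δu/u)² + (2·δy/y)² + (3·δc/c)²) = √(0.00362 + 0.00518 + 0.0151) = 0.155
Q = 1.33e+08, so δQ = 0.155 × 1.33e+08 = 2.06e+07.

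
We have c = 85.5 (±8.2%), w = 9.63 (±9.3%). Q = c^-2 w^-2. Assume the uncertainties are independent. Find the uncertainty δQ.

3.66e-07

Relative error in a monomial: (δQ/Q)² = Σ (nᵢ · δxᵢ/xᵢ)².
  (-2·δc/c)² = (-2×0.0820)² = 0.0269;  (-2·δw/w)² = (-2×0.0930)² = 0.0346
δQ/Q = √(0.0615) = 0.248
Q = 1.48e-06, so δQ = 0.248 × 1.48e-06 = 3.66e-07.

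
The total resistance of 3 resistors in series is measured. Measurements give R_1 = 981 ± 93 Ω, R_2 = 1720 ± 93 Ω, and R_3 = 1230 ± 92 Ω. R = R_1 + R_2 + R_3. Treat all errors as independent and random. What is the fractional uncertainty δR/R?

Absolute uncertainties add in quadrature for a linear combination:
  (δR_1)² = 8650;  (δR_2)² = 8650;  (δR_3)² = 8460
δR = √(25800) = 161 Ω
R = 3930 Ω, so δR/R = 161/3930 = 0.0408.

0.0408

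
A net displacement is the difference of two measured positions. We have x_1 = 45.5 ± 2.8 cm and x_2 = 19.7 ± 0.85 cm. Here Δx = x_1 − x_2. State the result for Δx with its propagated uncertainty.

Each term contributes (cᵢ δxᵢ)² to (δΔx)²:
  (δx_1)² = 7.84;  (δx_2)² = 0.722
δΔx = √(8.56) = 2.93 cm
Δx = 25.8 cm.

25.8 ± 2.93 cm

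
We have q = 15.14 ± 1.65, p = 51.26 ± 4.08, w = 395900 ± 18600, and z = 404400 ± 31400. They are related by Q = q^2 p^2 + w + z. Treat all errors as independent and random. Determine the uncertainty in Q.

1.67e+05

Let h = q^2·p^2 = 602300. δh/h = √((2·δq/q)² + (2·δp/p)²) = √(0.0475 + 0.0253) = 0.270, so δh = 1.63e+05.
Q = h + w + z: δQ = √(δh² + δw² + δz²) = √(2.64e+10 + 3.46e+08 + 9.86e+08) = 1.67e+05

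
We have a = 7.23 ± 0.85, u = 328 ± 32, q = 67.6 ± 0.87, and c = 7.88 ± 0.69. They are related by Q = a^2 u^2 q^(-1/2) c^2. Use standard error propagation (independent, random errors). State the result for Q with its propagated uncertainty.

Products/powers → add relative errors in quadrature, weighted by exponent:
  (2·δa/a)² = (2×0.118)² = 0.0553;  (2·δu/u)² = (2×0.0976)² = 0.0381;  (−½·δq/q)² = (-0.5×0.0129)² = 4.14e-05;  (2·δc/c)² = (2×0.0876)² = 0.0307
δQ/Q = √(0.124) = 0.352
Q = 4.25e+07, so δQ = 0.352 × 4.25e+07 = 1.5e+07.

(4.25 ± 1.50) × 10^7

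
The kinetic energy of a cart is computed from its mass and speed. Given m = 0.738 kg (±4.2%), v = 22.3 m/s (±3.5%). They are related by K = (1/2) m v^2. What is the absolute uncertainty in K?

K is a product of powers, so relative uncertainties combine in quadrature:
  (1·δm/m)² = (1×0.0420)² = 0.00176;  (2·δv/v)² = (2×0.0350)² = 0.00490
δK/K = √(0.00666) = 0.0816
K = 184 J, so δK = 0.0816 × 184 = 15.0 J.

15.0 J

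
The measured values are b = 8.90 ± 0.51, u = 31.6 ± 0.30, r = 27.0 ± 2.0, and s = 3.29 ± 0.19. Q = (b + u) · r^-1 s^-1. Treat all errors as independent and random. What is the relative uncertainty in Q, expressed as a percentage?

9.51%

Let w = b + u = 40.5. δw = √(δb² + δu²) = √(0.260 + 0.0900) = 0.592, so δw/w = 0.0146.
Q is then a monomial in w, r, s:
δQ/Q = √((δw/w)² + (-1·δr/r)² + (-1·δs/s)²) = √(0.000213 + 0.00549 + 0.00334) = 0.0951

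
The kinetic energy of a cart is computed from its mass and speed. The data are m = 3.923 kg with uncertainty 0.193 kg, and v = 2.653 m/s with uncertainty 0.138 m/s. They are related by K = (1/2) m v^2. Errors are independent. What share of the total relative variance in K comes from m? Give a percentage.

(δK/K)² = (1·δm/m)² + (2·δv/v)²
  m term: (1×0.0492)² = 0.00242
  v term: (2×0.0520)² = 0.0108
Total = 0.0132. Share from m = 0.00242/0.0132 = 0.183.

18.3%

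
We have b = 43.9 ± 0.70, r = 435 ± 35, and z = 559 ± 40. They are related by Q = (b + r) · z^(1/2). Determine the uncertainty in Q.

921

Let u = b + r = 479. δu = √(δb² + δr²) = √(0.490 + 1220) = 35.0, so δu/u = 0.0731.
Q is then a monomial in u, z:
δQ/Q = √((δu/u)² + (½·δz/z)²) = √(0.00534 + 0.00128) = 0.0814
Q = 11300, so δQ = 0.0814 × 11300 = 921.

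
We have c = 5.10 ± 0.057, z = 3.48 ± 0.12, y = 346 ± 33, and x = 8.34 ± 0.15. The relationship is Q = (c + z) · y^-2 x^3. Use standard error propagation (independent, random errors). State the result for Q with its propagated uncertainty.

Let u = c + z = 8.58. δu = √(δc² + δz²) = √(0.00325 + 0.0144) = 0.133, so δu/u = 0.0155.
Q is then a monomial in u, y, x:
δQ/Q = √((δu/u)² + (-2·δy/y)² + (3·δx/x)²) = √(0.000240 + 0.0364 + 0.00291) = 0.199
Q = 0.0416, so δQ = 0.199 × 0.0416 = 0.00827.

0.0416 ± 0.00827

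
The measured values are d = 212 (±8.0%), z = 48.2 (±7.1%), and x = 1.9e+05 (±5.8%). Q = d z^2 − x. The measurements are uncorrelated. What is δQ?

Let p = d·z^2 = 4.93e+05. δp/p = √((1·δd/d)² + (2·δz/z)²) = √(0.00640 + 0.0202) = 0.163, so δp = 80300.
Q = p − x: δQ = √(δp² + δx²) = √(6.44e+09 + 1.21e+08) = 81000

81000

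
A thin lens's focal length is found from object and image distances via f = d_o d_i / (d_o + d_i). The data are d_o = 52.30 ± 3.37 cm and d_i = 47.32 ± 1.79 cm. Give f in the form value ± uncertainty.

∂f/∂d_o = (d_i/(d_o+d_i))² = 0.226;  ∂f/∂d_i = (d_o/(d_o+d_i))² = 0.276
δf = √((∂f/∂d_o · δd_o)² + (∂f/∂d_i · δd_i)²) = √(0.578 + 0.243) = 0.906 cm
f = 24.84 cm.

24.84 ± 0.906 cm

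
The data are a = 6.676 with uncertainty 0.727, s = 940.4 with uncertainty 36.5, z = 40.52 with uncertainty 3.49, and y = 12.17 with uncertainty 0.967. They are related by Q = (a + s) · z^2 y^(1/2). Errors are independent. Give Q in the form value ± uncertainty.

(5.425 ± 0.982) × 10^6

Let u = a + s = 947.1. δu = √(δa² + δs²) = √(0.529 + 1330) = 36.5, so δu/u = 0.0385.
Q is then a monomial in u, z, y:
δQ/Q = √((δu/u)² + (2·δz/z)² + (½·δy/y)²) = √(0.00149 + 0.0297 + 0.00158) = 0.181
Q = 5.425e+06, so δQ = 0.181 × 5.425e+06 = 9.82e+05.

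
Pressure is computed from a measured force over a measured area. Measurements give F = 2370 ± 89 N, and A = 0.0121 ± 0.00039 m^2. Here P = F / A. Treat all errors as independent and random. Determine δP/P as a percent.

P is a product of powers, so relative uncertainties combine in quadrature:
  (1·δF/F)² = (1×0.0376)² = 0.00141;  (-1·δA/A)² = (-1×0.0322)² = 0.00104
δP/P = √(0.00245) = 0.0495

4.95%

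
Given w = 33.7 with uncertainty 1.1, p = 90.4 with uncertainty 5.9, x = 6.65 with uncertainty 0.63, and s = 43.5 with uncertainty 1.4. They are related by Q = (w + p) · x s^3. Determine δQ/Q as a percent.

14.4%

Let u = w + p = 124. δu = √(δw² + δp²) = √(1.21 + 34.8) = 6.00, so δu/u = 0.0484.
Q is then a monomial in u, x, s:
δQ/Q = √((δu/u)² + (1·δx/x)² + (3·δs/s)²) = √(0.00234 + 0.00898 + 0.00932) = 0.144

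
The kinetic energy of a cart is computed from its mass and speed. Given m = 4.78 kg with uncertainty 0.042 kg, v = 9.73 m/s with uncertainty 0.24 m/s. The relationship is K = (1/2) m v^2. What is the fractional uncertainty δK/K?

0.0501

For a monomial K ∝ m, v^2, fractional errors add in quadrature:
  (1·δm/m)² = (1×0.00879)² = 7.72e-05;  (2·δv/v)² = (2×0.0247)² = 0.00243
δK/K = √(0.00251) = 0.0501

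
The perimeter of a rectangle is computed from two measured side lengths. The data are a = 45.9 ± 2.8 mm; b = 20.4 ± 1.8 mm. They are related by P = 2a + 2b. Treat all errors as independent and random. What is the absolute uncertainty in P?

For a sum/difference, combine absolute errors in quadrature:
  (2·δa)² = 31.4;  (2·δb)² = 13.0
δP = √(44.3) = 6.66 mm

6.66 mm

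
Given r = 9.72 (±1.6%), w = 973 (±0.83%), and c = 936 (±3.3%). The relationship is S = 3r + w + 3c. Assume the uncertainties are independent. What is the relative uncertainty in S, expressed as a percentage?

2.44%

For a sum/difference, combine absolute errors in quadrature:
  (3·δr)² = 0.218;  (δw)² = 65.2;  (3·δc)² = 8590
δS = √(8650) = 93.0
S = 3810, so δS/S = 93.0/3810 = 0.0244.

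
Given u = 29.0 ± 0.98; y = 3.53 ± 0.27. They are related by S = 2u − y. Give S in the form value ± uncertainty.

Each term contributes (cᵢ δxᵢ)² to (δS)²:
  (2·δu)² = 3.84;  (δy)² = 0.0729
δS = √(3.91) = 1.98
S = 54.5.

54.5 ± 1.98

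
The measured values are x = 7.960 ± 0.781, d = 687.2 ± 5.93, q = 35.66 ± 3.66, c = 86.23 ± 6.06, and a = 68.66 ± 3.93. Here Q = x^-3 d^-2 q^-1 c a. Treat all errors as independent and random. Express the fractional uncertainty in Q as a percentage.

32.5%

Products/powers → add relative errors in quadrature, weighted by exponent:
  (-3·δx/x)² = (-3×0.0981)² = 0.0866;  (-2·δd/d)² = (-2×0.00863)² = 0.000298;  (-1·δq/q)² = (-1×0.103)² = 0.0105;  (1·δc/c)² = (1×0.0703)² = 0.00494;  (1·δa/a)² = (1×0.0572)² = 0.00328
δQ/Q = √(0.106) = 0.325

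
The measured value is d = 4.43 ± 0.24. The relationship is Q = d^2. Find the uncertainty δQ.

Q ∝ d^2, so δQ/Q = |2| · δd/d = 2 × 0.0542 = 0.108.
Q = 19.6, so δQ = 0.108 × 19.6 = 2.13.

2.13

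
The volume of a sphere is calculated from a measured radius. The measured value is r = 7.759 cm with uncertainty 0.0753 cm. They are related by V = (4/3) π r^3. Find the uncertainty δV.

57.0 cm^3

For a monomial V ∝ r^3, fractional errors add in quadrature:
  (3·δr/r)² = (3×0.00970)² = 0.000848
δV/V = √(0.000848) = 0.0291
V = 1957 cm^3, so δV = 0.0291 × 1957 = 57.0 cm^3.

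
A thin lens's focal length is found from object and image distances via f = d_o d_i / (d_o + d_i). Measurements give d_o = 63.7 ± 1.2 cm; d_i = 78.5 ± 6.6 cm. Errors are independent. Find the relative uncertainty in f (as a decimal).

0.0391

∂f/∂d_o = (d_i/(d_o+d_i))² = 0.305;  ∂f/∂d_i = (d_o/(d_o+d_i))² = 0.201
δf = √((∂f/∂d_o · δd_o)² + (∂f/∂d_i · δd_i)²) = √(0.134 + 1.75) = 1.37 cm
f = 35.2 cm, so δf/f = 1.37/35.2 = 0.0391.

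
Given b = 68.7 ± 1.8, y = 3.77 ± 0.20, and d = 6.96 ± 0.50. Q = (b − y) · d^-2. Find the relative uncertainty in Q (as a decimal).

Let u = b − y = 64.9. δu = √(δb² + δy²) = √(3.24 + 0.0400) = 1.81, so δu/u = 0.0279.
Q is then a monomial in u, d:
δQ/Q = √((δu/u)² + (-2·δd/d)²) = √(0.000778 + 0.0206) = 0.146

0.146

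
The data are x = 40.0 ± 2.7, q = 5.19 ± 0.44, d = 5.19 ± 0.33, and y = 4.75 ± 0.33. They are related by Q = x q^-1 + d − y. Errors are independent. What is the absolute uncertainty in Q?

0.957

Let p = x·q^-1 = 7.71. δp/p = √((1·δx/x)² + (-1·δq/q)²) = √(0.00456 + 0.00719) = 0.108, so δp = 0.835.
Q = p + d − y: δQ = √(δp² + δd² + δy²) = √(0.698 + 0.109 + 0.109) = 0.957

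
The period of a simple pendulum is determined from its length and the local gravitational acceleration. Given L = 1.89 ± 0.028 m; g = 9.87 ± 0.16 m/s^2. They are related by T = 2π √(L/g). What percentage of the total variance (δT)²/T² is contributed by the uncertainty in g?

54.5%

(δT/T)² = (½·δL/L)² + (−½·δg/g)²
  L term: (0.5×0.0148)² = 5.49e-05
  g term: (-0.5×0.0162)² = 6.57e-05
Total = 0.000121. Share from g = 6.57e-05/0.000121 = 0.545.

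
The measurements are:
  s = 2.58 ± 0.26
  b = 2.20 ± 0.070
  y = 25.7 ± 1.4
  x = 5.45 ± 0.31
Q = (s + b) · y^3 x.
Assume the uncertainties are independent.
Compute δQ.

80500

Let u = s + b = 4.78. δu = √(δs² + δb²) = √(0.0676 + 0.00490) = 0.269, so δu/u = 0.0563.
Q is then a monomial in u, y, x:
δQ/Q = √((δu/u)² + (3·δy/y)² + (1·δx/x)²) = √(0.00317 + 0.0267 + 0.00324) = 0.182
Q = 4.42e+05, so δQ = 0.182 × 4.42e+05 = 80500.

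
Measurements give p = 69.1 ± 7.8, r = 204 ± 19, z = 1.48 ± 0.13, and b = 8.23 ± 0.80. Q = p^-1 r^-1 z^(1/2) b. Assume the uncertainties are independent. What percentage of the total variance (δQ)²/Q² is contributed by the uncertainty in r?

26.5%

(δQ/Q)² = (-1·δp/p)² + (-1·δr/r)² + (½·δz/z)² + (1·δb/b)²
  p term: (-1×0.113)² = 0.0127
  r term: (-1×0.0931)² = 0.00867
  z term: (0.5×0.0878)² = 0.00193
  b term: (1×0.0972)² = 0.00945
Total = 0.0328. Share from r = 0.00867/0.0328 = 0.265.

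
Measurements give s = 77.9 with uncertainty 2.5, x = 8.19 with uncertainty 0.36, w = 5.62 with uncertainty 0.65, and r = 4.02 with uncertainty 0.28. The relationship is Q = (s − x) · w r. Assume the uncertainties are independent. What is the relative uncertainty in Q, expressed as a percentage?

Let u = s − x = 69.7. δu = √(δs² + δx²) = √(6.25 + 0.130) = 2.53, so δu/u = 0.0362.
Q is then a monomial in u, w, r:
δQ/Q = √((δu/u)² + (1·δw/w)² + (1·δr/r)²) = √(0.00131 + 0.0134 + 0.00485) = 0.140

14.0%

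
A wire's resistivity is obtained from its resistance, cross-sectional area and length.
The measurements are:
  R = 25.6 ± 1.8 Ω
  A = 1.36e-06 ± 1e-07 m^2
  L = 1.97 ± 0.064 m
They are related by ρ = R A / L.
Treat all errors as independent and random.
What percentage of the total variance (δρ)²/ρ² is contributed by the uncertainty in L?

(δρ/ρ)² = (1·δR/R)² + (1·δA/A)² + (-1·δL/L)²
  R term: (1×0.0703)² = 0.00494
  A term: (1×0.0735)² = 0.00541
  L term: (-1×0.0325)² = 0.00106
Total = 0.0114. Share from L = 0.00106/0.0114 = 0.0925.

9.25%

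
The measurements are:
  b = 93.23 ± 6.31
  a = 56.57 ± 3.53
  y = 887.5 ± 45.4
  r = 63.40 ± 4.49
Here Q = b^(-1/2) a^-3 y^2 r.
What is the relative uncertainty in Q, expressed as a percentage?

Since Q is a product/quotient, work with relative uncertainties:
  (−½·δb/b)² = (-0.5×0.0677)² = 0.00115;  (-3·δa/a)² = (-3×0.0624)² = 0.0350;  (2·δy/y)² = (2×0.0512)² = 0.0105;  (1·δr/r)² = (1×0.0708)² = 0.00502
δQ/Q = √(0.0517) = 0.227

22.7%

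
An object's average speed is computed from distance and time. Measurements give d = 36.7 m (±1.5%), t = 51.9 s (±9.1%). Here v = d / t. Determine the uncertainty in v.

Relative error in a monomial: (δv/v)² = Σ (nᵢ · δxᵢ/xᵢ)².
  (1·δd/d)² = (1×0.0150)² = 0.000225;  (-1·δt/t)² = (-1×0.0910)² = 0.00828
δv/v = √(0.00851) = 0.0922
v = 0.707 m/s, so δv = 0.0922 × 0.707 = 0.0652 m/s.

0.0652 m/s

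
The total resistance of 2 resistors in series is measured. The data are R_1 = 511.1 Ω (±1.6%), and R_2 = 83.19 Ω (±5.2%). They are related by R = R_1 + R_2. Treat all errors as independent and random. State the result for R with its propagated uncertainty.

For a sum/difference, combine absolute errors in quadrature:
  (δR_1)² = 66.9;  (δR_2)² = 18.7
δR = √(85.6) = 9.25 Ω
R = 594.3 Ω.

594.3 ± 9.25 Ω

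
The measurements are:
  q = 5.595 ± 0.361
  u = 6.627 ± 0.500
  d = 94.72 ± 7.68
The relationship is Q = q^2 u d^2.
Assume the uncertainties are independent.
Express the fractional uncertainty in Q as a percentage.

For a monomial Q ∝ q^2, u, d^2, fractional errors add in quadrature:
  (2·δq/q)² = (2×0.0645)² = 0.0167;  (1·δu/u)² = (1×0.0754)² = 0.00569;  (2·δd/d)² = (2×0.0811)² = 0.0263
δQ/Q = √(0.0486) = 0.221

22.1%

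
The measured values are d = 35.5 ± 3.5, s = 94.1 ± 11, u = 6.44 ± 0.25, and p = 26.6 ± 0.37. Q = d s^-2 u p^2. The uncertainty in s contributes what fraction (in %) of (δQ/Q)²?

(δQ/Q)² = (1·δd/d)² + (-2·δs/s)² + (1·δu/u)² + (2·δp/p)²
  d term: (1×0.0986)² = 0.00972
  s term: (-2×0.117)² = 0.0547
  u term: (1×0.0388)² = 0.00151
  p term: (2×0.0139)² = 0.000774
Total = 0.0667. Share from s = 0.0547/0.0667 = 0.820.

82.0%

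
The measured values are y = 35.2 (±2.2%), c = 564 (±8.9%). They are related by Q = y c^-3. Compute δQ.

Since Q is a product/quotient, work with relative uncertainties:
  (1·δy/y)² = (1×0.0220)² = 0.000484;  (-3·δc/c)² = (-3×0.0890)² = 0.0713
δQ/Q = √(0.0718) = 0.268
Q = 1.96e-07, so δQ = 0.268 × 1.96e-07 = 5.26e-08.

5.26e-08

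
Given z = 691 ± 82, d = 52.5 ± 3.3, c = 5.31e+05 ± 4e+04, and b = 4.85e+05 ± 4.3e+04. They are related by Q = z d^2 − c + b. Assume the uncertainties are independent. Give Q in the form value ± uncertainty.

Let p = z·d^2 = 1.9e+06. δp/p = √((1·δz/z)² + (2·δd/d)²) = √(0.0141 + 0.0158) = 0.173, so δp = 3.29e+05.
Q = p − c + b: δQ = √(δp² + δc² + δb²) = √(1.08e+11 + 1.6e+09 + 1.85e+09) = 3.34e+05
Q = 1.86e+06.

(1.86 ± 0.334) × 10^6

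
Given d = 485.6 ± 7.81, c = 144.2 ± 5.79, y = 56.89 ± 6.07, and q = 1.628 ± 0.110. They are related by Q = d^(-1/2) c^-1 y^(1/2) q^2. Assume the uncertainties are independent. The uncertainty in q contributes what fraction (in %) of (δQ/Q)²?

80.1%

(δQ/Q)² = (−½·δd/d)² + (-1·δc/c)² + (½·δy/y)² + (2·δq/q)²
  d term: (-0.5×0.0161)² = 6.47e-05
  c term: (-1×0.0402)² = 0.00161
  y term: (0.5×0.107)² = 0.00285
  q term: (2×0.0676)² = 0.0183
Total = 0.0228. Share from q = 0.0183/0.0228 = 0.801.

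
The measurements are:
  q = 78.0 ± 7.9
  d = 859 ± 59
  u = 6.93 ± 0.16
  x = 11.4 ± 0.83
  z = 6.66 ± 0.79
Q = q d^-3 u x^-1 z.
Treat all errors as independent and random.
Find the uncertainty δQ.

Since Q is a product/quotient, work with relative uncertainties:
  (1·δq/q)² = (1×0.101)² = 0.0103;  (-3·δd/d)² = (-3×0.0687)² = 0.0425;  (1·δu/u)² = (1×0.0231)² = 0.000533;  (-1·δx/x)² = (-1×0.0728)² = 0.00530;  (1·δz/z)² = (1×0.119)² = 0.0141
δQ/Q = √(0.0726) = 0.269
Q = 4.98e-07, so δQ = 0.269 × 4.98e-07 = 1.34e-07.

1.34e-07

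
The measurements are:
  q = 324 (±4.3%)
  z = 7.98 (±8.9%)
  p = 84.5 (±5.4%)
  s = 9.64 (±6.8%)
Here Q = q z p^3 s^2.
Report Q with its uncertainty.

(1.45 ± 0.338) × 10^11

Products/powers → add relative errors in quadrature, weighted by exponent:
  (1·δq/q)² = (1×0.0430)² = 0.00185;  (1·δz/z)² = (1×0.0890)² = 0.00792;  (3·δp/p)² = (3×0.0540)² = 0.0262;  (2·δs/s)² = (2×0.0680)² = 0.0185
δQ/Q = √(0.0545) = 0.233
Q = 1.45e+11, so δQ = 0.233 × 1.45e+11 = 3.38e+10.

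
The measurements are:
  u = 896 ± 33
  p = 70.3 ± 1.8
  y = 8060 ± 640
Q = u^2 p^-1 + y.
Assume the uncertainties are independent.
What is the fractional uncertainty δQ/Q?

0.0563

Let w = u^2·p^-1 = 11400. δw/w = √((2·δu/u)² + (-1·δp/p)²) = √(0.00543 + 0.000656) = 0.0780, so δw = 891.
Q = w + y: δQ = √(δw² + δy²) = √(7.93e+05 + 4.1e+05) = 1100
Q = 19500, so δQ/Q = 1100/19500 = 0.0563.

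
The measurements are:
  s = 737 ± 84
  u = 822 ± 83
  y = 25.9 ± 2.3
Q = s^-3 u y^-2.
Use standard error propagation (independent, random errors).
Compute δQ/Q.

0.398

Since Q is a product/quotient, work with relative uncertainties:
  (-3·δs/s)² = (-3×0.114)² = 0.117;  (1·δu/u)² = (1×0.101)² = 0.0102;  (-2·δy/y)² = (-2×0.0888)² = 0.0315
δQ/Q = √(0.159) = 0.398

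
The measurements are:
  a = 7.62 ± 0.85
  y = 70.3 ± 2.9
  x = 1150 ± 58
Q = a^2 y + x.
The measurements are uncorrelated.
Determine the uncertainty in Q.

928

Let p = a^2·y = 4080. δp/p = √((2·δa/a)² + (1·δy/y)²) = √(0.0498 + 0.00170) = 0.227, so δp = 926.
Q = p + x: δQ = √(δp² + δx²) = √(8.58e+05 + 3360) = 928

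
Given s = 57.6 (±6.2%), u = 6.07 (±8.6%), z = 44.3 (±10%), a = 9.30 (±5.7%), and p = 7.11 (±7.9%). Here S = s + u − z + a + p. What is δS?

Sums and differences: (δS)² = Σ (cᵢ δxᵢ)².
  (δs)² = 12.8;  (δu)² = 0.273;  (δz)² = 19.6;  (δa)² = 0.281;  (δp)² = 0.315
δS = √(33.2) = 5.77

5.77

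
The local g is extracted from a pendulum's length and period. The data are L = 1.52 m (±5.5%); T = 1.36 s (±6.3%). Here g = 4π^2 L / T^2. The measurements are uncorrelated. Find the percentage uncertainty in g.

13.7%

Products/powers → add relative errors in quadrature, weighted by exponent:
  (1·δL/L)² = (1×0.0550)² = 0.00303;  (-2·δT/T)² = (-2×0.0630)² = 0.0159
δg/g = √(0.0189) = 0.137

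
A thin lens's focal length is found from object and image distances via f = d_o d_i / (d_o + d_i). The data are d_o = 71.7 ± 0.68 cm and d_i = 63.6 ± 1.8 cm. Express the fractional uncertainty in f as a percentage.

∂f/∂d_o = (d_i/(d_o+d_i))² = 0.221;  ∂f/∂d_i = (d_o/(d_o+d_i))² = 0.281
δf = √((∂f/∂d_o · δd_o)² + (∂f/∂d_i · δd_i)²) = √(0.0226 + 0.256) = 0.527 cm
f = 33.7 cm, so δf/f = 0.527/33.7 = 0.0156.

1.56%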